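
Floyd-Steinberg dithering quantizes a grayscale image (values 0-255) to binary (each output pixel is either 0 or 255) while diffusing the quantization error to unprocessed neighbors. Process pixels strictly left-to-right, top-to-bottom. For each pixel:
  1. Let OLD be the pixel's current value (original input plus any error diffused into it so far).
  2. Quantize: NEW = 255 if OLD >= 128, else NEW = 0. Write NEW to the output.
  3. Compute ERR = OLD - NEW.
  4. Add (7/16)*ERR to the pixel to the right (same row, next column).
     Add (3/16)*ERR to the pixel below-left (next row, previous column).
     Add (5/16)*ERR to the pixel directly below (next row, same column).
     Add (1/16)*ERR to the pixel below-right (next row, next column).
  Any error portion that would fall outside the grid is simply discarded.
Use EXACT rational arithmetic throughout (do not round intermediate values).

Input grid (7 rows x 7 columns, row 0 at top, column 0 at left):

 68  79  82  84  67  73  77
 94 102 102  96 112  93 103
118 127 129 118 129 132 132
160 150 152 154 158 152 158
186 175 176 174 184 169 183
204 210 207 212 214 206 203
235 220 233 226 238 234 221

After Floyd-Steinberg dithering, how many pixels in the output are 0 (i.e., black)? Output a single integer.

Answer: 19

Derivation:
(0,0): OLD=68 → NEW=0, ERR=68
(0,1): OLD=435/4 → NEW=0, ERR=435/4
(0,2): OLD=8293/64 → NEW=255, ERR=-8027/64
(0,3): OLD=29827/1024 → NEW=0, ERR=29827/1024
(0,4): OLD=1306517/16384 → NEW=0, ERR=1306517/16384
(0,5): OLD=28282131/262144 → NEW=0, ERR=28282131/262144
(0,6): OLD=520936325/4194304 → NEW=0, ERR=520936325/4194304
(1,0): OLD=8681/64 → NEW=255, ERR=-7639/64
(1,1): OLD=33023/512 → NEW=0, ERR=33023/512
(1,2): OLD=1692171/16384 → NEW=0, ERR=1692171/16384
(1,3): OLD=10315455/65536 → NEW=255, ERR=-6396225/65536
(1,4): OLD=487671213/4194304 → NEW=0, ERR=487671213/4194304
(1,5): OLD=6907335325/33554432 → NEW=255, ERR=-1649044835/33554432
(1,6): OLD=68211955859/536870912 → NEW=0, ERR=68211955859/536870912
(2,0): OLD=760165/8192 → NEW=0, ERR=760165/8192
(2,1): OLD=52339207/262144 → NEW=255, ERR=-14507513/262144
(2,2): OLD=515039381/4194304 → NEW=0, ERR=515039381/4194304
(2,3): OLD=5686769517/33554432 → NEW=255, ERR=-2869610643/33554432
(2,4): OLD=30226959981/268435456 → NEW=0, ERR=30226959981/268435456
(2,5): OLD=1692183001919/8589934592 → NEW=255, ERR=-498250319041/8589934592
(2,6): OLD=19688990615977/137438953472 → NEW=255, ERR=-15357942519383/137438953472
(3,0): OLD=749192501/4194304 → NEW=255, ERR=-320355019/4194304
(3,1): OLD=4298783025/33554432 → NEW=255, ERR=-4257597135/33554432
(3,2): OLD=30968490163/268435456 → NEW=0, ERR=30968490163/268435456
(3,3): OLD=221765842333/1073741824 → NEW=255, ERR=-52038322787/1073741824
(3,4): OLD=21408150887733/137438953472 → NEW=255, ERR=-13638782247627/137438953472
(3,5): OLD=84161204769679/1099511627776 → NEW=0, ERR=84161204769679/1099511627776
(3,6): OLD=2690600086792913/17592186044416 → NEW=255, ERR=-1795407354533167/17592186044416
(4,0): OLD=74270997467/536870912 → NEW=255, ERR=-62631085093/536870912
(4,1): OLD=869018685695/8589934592 → NEW=0, ERR=869018685695/8589934592
(4,2): OLD=32888480423569/137438953472 → NEW=255, ERR=-2158452711791/137438953472
(4,3): OLD=154577935560203/1099511627776 → NEW=255, ERR=-125797529522677/1099511627776
(4,4): OLD=1005012303691937/8796093022208 → NEW=0, ERR=1005012303691937/8796093022208
(4,5): OLD=61240353506066545/281474976710656 → NEW=255, ERR=-10535765555150735/281474976710656
(4,6): OLD=628321052981130087/4503599627370496 → NEW=255, ERR=-520096851998346393/4503599627370496
(5,0): OLD=25634115757933/137438953472 → NEW=255, ERR=-9412817377427/137438953472
(5,1): OLD=221458870480175/1099511627776 → NEW=255, ERR=-58916594602705/1099511627776
(5,2): OLD=1438335021852233/8796093022208 → NEW=255, ERR=-804668698810807/8796093022208
(5,3): OLD=11024330698133997/70368744177664 → NEW=255, ERR=-6919699067170323/70368744177664
(5,4): OLD=867009250743969503/4503599627370496 → NEW=255, ERR=-281408654235506977/4503599627370496
(5,5): OLD=5492709145623889871/36028797018963968 → NEW=255, ERR=-3694634094211921969/36028797018963968
(5,6): OLD=69006641987118364481/576460752303423488 → NEW=0, ERR=69006641987118364481/576460752303423488
(6,0): OLD=3580901241532565/17592186044416 → NEW=255, ERR=-905106199793515/17592186044416
(6,1): OLD=44842571092397817/281474976710656 → NEW=255, ERR=-26933547968819463/281474976710656
(6,2): OLD=633937848561523851/4503599627370496 → NEW=255, ERR=-514480056417952629/4503599627370496
(6,3): OLD=4606567909826943829/36028797018963968 → NEW=0, ERR=4606567909826943829/36028797018963968
(6,4): OLD=17945062505319518323/72057594037927936 → NEW=255, ERR=-429623974352105357/72057594037927936
(6,5): OLD=2009639004742556081947/9223372036854775808 → NEW=255, ERR=-342320864655411749093/9223372036854775808
(6,6): OLD=34792302500581822147853/147573952589676412928 → NEW=255, ERR=-2839055409785663148787/147573952589676412928
Output grid:
  Row 0: ..#....  (6 black, running=6)
  Row 1: #..#.#.  (4 black, running=10)
  Row 2: .#.#.##  (3 black, running=13)
  Row 3: ##.##.#  (2 black, running=15)
  Row 4: #.##.##  (2 black, running=17)
  Row 5: ######.  (1 black, running=18)
  Row 6: ###.###  (1 black, running=19)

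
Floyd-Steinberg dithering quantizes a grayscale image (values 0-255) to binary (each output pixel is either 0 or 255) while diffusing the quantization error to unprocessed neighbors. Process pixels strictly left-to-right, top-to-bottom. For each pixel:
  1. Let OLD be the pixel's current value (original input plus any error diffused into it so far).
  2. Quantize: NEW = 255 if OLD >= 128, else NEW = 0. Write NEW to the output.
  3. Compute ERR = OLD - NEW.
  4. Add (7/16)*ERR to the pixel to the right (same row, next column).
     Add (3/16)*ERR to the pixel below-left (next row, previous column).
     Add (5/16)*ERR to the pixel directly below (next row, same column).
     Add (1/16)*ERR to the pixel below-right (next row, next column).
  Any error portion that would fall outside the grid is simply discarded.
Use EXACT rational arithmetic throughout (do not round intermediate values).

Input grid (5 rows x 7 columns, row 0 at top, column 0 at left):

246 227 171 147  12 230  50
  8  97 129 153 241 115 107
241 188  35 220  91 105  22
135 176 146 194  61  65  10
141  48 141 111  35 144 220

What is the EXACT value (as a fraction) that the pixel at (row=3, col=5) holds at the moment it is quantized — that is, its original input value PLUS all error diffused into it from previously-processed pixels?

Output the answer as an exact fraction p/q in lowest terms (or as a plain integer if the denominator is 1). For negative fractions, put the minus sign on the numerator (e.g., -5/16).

Answer: 154991656925589/4398046511104

Derivation:
(0,0): OLD=246 → NEW=255, ERR=-9
(0,1): OLD=3569/16 → NEW=255, ERR=-511/16
(0,2): OLD=40199/256 → NEW=255, ERR=-25081/256
(0,3): OLD=426545/4096 → NEW=0, ERR=426545/4096
(0,4): OLD=3772247/65536 → NEW=0, ERR=3772247/65536
(0,5): OLD=267578209/1048576 → NEW=255, ERR=191329/1048576
(0,6): OLD=840200103/16777216 → NEW=0, ERR=840200103/16777216
(1,0): OLD=-205/256 → NEW=0, ERR=-205/256
(1,1): OLD=138725/2048 → NEW=0, ERR=138725/2048
(1,2): OLD=9538633/65536 → NEW=255, ERR=-7173047/65536
(1,3): OLD=37310101/262144 → NEW=255, ERR=-29536619/262144
(1,4): OLD=3627832991/16777216 → NEW=255, ERR=-650357089/16777216
(1,5): OLD=14909589839/134217728 → NEW=0, ERR=14909589839/134217728
(1,6): OLD=367780373441/2147483648 → NEW=255, ERR=-179827956799/2147483648
(2,0): OLD=8305063/32768 → NEW=255, ERR=-50777/32768
(2,1): OLD=197045789/1048576 → NEW=255, ERR=-70341091/1048576
(2,2): OLD=-762441065/16777216 → NEW=0, ERR=-762441065/16777216
(2,3): OLD=20239811743/134217728 → NEW=255, ERR=-13985708897/134217728
(2,4): OLD=50556393359/1073741824 → NEW=0, ERR=50556393359/1073741824
(2,5): OLD=4885599644997/34359738368 → NEW=255, ERR=-3876133638843/34359738368
(2,6): OLD=-25607689111501/549755813888 → NEW=0, ERR=-25607689111501/549755813888
(3,0): OLD=2045776567/16777216 → NEW=0, ERR=2045776567/16777216
(3,1): OLD=26812233963/134217728 → NEW=255, ERR=-7413286677/134217728
(3,2): OLD=90090588465/1073741824 → NEW=0, ERR=90090588465/1073741824
(3,3): OLD=876743334247/4294967296 → NEW=255, ERR=-218473326233/4294967296
(3,4): OLD=14180878921399/549755813888 → NEW=0, ERR=14180878921399/549755813888
(3,5): OLD=154991656925589/4398046511104 → NEW=0, ERR=154991656925589/4398046511104
Target (3,5): original=65, with diffused error = 154991656925589/4398046511104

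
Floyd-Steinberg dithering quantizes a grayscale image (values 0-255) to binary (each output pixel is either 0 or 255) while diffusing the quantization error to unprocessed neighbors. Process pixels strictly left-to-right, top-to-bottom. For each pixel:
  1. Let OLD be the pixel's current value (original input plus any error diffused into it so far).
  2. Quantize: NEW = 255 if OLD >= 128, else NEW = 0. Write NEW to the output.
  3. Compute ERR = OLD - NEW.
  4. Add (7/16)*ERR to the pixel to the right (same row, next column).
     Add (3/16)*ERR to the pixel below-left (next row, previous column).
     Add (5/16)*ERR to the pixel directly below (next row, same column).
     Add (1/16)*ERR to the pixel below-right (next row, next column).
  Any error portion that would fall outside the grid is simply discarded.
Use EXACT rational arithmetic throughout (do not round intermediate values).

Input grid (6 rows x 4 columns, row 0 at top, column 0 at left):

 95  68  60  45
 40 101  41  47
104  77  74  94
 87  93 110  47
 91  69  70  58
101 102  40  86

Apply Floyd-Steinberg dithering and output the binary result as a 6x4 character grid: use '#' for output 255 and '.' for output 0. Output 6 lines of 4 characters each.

(0,0): OLD=95 → NEW=0, ERR=95
(0,1): OLD=1753/16 → NEW=0, ERR=1753/16
(0,2): OLD=27631/256 → NEW=0, ERR=27631/256
(0,3): OLD=377737/4096 → NEW=0, ERR=377737/4096
(1,0): OLD=23099/256 → NEW=0, ERR=23099/256
(1,1): OLD=411421/2048 → NEW=255, ERR=-110819/2048
(1,2): OLD=4927969/65536 → NEW=0, ERR=4927969/65536
(1,3): OLD=121071351/1048576 → NEW=0, ERR=121071351/1048576
(2,0): OLD=3999375/32768 → NEW=0, ERR=3999375/32768
(2,1): OLD=139697813/1048576 → NEW=255, ERR=-127689067/1048576
(2,2): OLD=131050345/2097152 → NEW=0, ERR=131050345/2097152
(2,3): OLD=5439877541/33554432 → NEW=255, ERR=-3116502619/33554432
(3,0): OLD=1716450591/16777216 → NEW=0, ERR=1716450591/16777216
(3,1): OLD=31957414465/268435456 → NEW=0, ERR=31957414465/268435456
(3,2): OLD=672536060607/4294967296 → NEW=255, ERR=-422680599873/4294967296
(3,3): OLD=-1455119362119/68719476736 → NEW=0, ERR=-1455119362119/68719476736
(4,0): OLD=624030314611/4294967296 → NEW=255, ERR=-471186345869/4294967296
(4,1): OLD=1585651091289/34359738368 → NEW=0, ERR=1585651091289/34359738368
(4,2): OLD=69166221249209/1099511627776 → NEW=0, ERR=69166221249209/1099511627776
(4,3): OLD=1279894556783583/17592186044416 → NEW=0, ERR=1279894556783583/17592186044416
(5,0): OLD=41434836641795/549755813888 → NEW=0, ERR=41434836641795/549755813888
(5,1): OLD=2715069823326965/17592186044416 → NEW=255, ERR=-1770937617999115/17592186044416
(5,2): OLD=282727202233121/8796093022208 → NEW=0, ERR=282727202233121/8796093022208
(5,3): OLD=35671161152285369/281474976710656 → NEW=0, ERR=35671161152285369/281474976710656
Row 0: ....
Row 1: .#..
Row 2: .#.#
Row 3: ..#.
Row 4: #...
Row 5: .#..

Answer: ....
.#..
.#.#
..#.
#...
.#..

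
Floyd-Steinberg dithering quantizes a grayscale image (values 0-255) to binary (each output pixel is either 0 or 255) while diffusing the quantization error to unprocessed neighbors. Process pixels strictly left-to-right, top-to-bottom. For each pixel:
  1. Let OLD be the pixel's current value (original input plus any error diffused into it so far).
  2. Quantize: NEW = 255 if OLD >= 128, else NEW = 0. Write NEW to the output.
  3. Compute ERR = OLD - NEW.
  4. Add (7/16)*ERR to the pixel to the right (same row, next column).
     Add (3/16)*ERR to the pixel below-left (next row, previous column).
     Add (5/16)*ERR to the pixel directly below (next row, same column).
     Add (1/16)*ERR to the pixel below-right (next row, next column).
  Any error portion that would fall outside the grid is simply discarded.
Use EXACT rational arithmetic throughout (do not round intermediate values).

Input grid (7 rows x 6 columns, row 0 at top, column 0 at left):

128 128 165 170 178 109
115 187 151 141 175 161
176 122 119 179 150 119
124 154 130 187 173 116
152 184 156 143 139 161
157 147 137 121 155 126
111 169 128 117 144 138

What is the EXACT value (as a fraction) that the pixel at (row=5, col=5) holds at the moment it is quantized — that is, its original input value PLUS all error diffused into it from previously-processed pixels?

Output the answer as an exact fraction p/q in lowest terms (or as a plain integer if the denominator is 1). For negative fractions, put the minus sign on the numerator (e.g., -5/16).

Answer: 7782937962494400789/144115188075855872

Derivation:
(0,0): OLD=128 → NEW=255, ERR=-127
(0,1): OLD=1159/16 → NEW=0, ERR=1159/16
(0,2): OLD=50353/256 → NEW=255, ERR=-14927/256
(0,3): OLD=591831/4096 → NEW=255, ERR=-452649/4096
(0,4): OLD=8496865/65536 → NEW=255, ERR=-8214815/65536
(0,5): OLD=56791079/1048576 → NEW=0, ERR=56791079/1048576
(1,0): OLD=22757/256 → NEW=0, ERR=22757/256
(1,1): OLD=470339/2048 → NEW=255, ERR=-51901/2048
(1,2): OLD=6913919/65536 → NEW=0, ERR=6913919/65536
(1,3): OLD=32892243/262144 → NEW=0, ERR=32892243/262144
(1,4): OLD=3254305497/16777216 → NEW=255, ERR=-1023884583/16777216
(1,5): OLD=38491210015/268435456 → NEW=255, ERR=-29959831265/268435456
(2,0): OLD=6521745/32768 → NEW=255, ERR=-1834095/32768
(2,1): OLD=120512331/1048576 → NEW=0, ERR=120512331/1048576
(2,2): OLD=3761322145/16777216 → NEW=255, ERR=-516867935/16777216
(2,3): OLD=26827849177/134217728 → NEW=255, ERR=-7397671463/134217728
(2,4): OLD=402569090315/4294967296 → NEW=0, ERR=402569090315/4294967296
(2,5): OLD=8336700409341/68719476736 → NEW=0, ERR=8336700409341/68719476736
(3,0): OLD=2148456577/16777216 → NEW=255, ERR=-2129733503/16777216
(3,1): OLD=16791125869/134217728 → NEW=0, ERR=16791125869/134217728
(3,2): OLD=184634300951/1073741824 → NEW=255, ERR=-89169864169/1073741824
(3,3): OLD=10245547598405/68719476736 → NEW=255, ERR=-7277918969275/68719476736
(3,4): OLD=96349049742245/549755813888 → NEW=255, ERR=-43838682799195/549755813888
(3,5): OLD=1098472870915723/8796093022208 → NEW=0, ERR=1098472870915723/8796093022208
(4,0): OLD=291601551983/2147483648 → NEW=255, ERR=-256006778257/2147483648
(4,1): OLD=5065809408035/34359738368 → NEW=255, ERR=-3695923875805/34359738368
(4,2): OLD=78009822674809/1099511627776 → NEW=0, ERR=78009822674809/1099511627776
(4,3): OLD=2125175807828925/17592186044416 → NEW=0, ERR=2125175807828925/17592186044416
(4,4): OLD=51714753139072397/281474976710656 → NEW=255, ERR=-20061365922144883/281474976710656
(4,5): OLD=737960232304963515/4503599627370496 → NEW=255, ERR=-410457672674512965/4503599627370496
(5,0): OLD=54743348892441/549755813888 → NEW=0, ERR=54743348892441/549755813888
(5,1): OLD=2864064410451369/17592186044416 → NEW=255, ERR=-1621943030874711/17592186044416
(5,2): OLD=18966235403148115/140737488355328 → NEW=255, ERR=-16921824127460525/140737488355328
(5,3): OLD=437830498592013121/4503599627370496 → NEW=0, ERR=437830498592013121/4503599627370496
(5,4): OLD=1492687910128999649/9007199254740992 → NEW=255, ERR=-804147899829953311/9007199254740992
(5,5): OLD=7782937962494400789/144115188075855872 → NEW=0, ERR=7782937962494400789/144115188075855872
Target (5,5): original=126, with diffused error = 7782937962494400789/144115188075855872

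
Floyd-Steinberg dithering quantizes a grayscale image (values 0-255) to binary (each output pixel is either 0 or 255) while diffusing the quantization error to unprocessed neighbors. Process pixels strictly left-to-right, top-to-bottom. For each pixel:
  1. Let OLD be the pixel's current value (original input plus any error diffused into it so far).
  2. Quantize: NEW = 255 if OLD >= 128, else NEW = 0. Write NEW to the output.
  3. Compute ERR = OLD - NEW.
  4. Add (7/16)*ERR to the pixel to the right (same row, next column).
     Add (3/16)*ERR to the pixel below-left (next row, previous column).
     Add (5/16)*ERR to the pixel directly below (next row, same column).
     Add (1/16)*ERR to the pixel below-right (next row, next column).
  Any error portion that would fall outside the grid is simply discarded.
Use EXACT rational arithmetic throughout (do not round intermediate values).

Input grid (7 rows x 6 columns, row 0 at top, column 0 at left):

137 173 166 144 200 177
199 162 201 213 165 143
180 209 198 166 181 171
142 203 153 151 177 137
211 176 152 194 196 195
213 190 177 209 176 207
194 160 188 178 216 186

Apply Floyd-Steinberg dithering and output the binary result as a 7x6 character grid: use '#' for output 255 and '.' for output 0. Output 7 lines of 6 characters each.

(0,0): OLD=137 → NEW=255, ERR=-118
(0,1): OLD=971/8 → NEW=0, ERR=971/8
(0,2): OLD=28045/128 → NEW=255, ERR=-4595/128
(0,3): OLD=262747/2048 → NEW=255, ERR=-259493/2048
(0,4): OLD=4737149/32768 → NEW=255, ERR=-3618691/32768
(0,5): OLD=67468139/524288 → NEW=255, ERR=-66225301/524288
(1,0): OLD=23665/128 → NEW=255, ERR=-8975/128
(1,1): OLD=158871/1024 → NEW=255, ERR=-102249/1024
(1,2): OLD=4257379/32768 → NEW=255, ERR=-4098461/32768
(1,3): OLD=12548071/131072 → NEW=0, ERR=12548071/131072
(1,4): OLD=1180864917/8388608 → NEW=255, ERR=-958230123/8388608
(1,5): OLD=6261115267/134217728 → NEW=0, ERR=6261115267/134217728
(2,0): OLD=2283373/16384 → NEW=255, ERR=-1894547/16384
(2,1): OLD=52099711/524288 → NEW=0, ERR=52099711/524288
(2,2): OLD=1795990845/8388608 → NEW=255, ERR=-343104195/8388608
(2,3): OLD=9984949909/67108864 → NEW=255, ERR=-7127810411/67108864
(2,4): OLD=243879355199/2147483648 → NEW=0, ERR=243879355199/2147483648
(2,5): OLD=7838253057193/34359738368 → NEW=255, ERR=-923480226647/34359738368
(3,0): OLD=1044353949/8388608 → NEW=0, ERR=1044353949/8388608
(3,1): OLD=18362666329/67108864 → NEW=255, ERR=1249906009/67108864
(3,2): OLD=72296502555/536870912 → NEW=255, ERR=-64605580005/536870912
(3,3): OLD=2882717979345/34359738368 → NEW=0, ERR=2882717979345/34359738368
(3,4): OLD=65288136859569/274877906944 → NEW=255, ERR=-4805729411151/274877906944
(3,5): OLD=563169614542783/4398046511104 → NEW=255, ERR=-558332245788737/4398046511104
(4,0): OLD=272083400851/1073741824 → NEW=255, ERR=-1720764269/1073741824
(4,1): OLD=2857647932663/17179869184 → NEW=255, ERR=-1523218709257/17179869184
(4,2): OLD=50852141994421/549755813888 → NEW=0, ERR=50852141994421/549755813888
(4,3): OLD=2198033988224873/8796093022208 → NEW=255, ERR=-44969732438167/8796093022208
(4,4): OLD=23888825212772857/140737488355328 → NEW=255, ERR=-11999234317835783/140737488355328
(4,5): OLD=263312630659065647/2251799813685248 → NEW=0, ERR=263312630659065647/2251799813685248
(5,0): OLD=53841676909781/274877906944 → NEW=255, ERR=-16252189360939/274877906944
(5,1): OLD=1351687424362789/8796093022208 → NEW=255, ERR=-891316296300251/8796093022208
(5,2): OLD=10912347773945447/70368744177664 → NEW=255, ERR=-7031681991358873/70368744177664
(5,3): OLD=345605479983203677/2251799813685248 → NEW=255, ERR=-228603472506534563/2251799813685248
(5,4): OLD=569916357854759997/4503599627370496 → NEW=0, ERR=569916357854759997/4503599627370496
(5,5): OLD=21154487279254314145/72057594037927936 → NEW=255, ERR=2779800799582690465/72057594037927936
(6,0): OLD=22028773554282639/140737488355328 → NEW=255, ERR=-13859285976326001/140737488355328
(6,1): OLD=141456451750383587/2251799813685248 → NEW=0, ERR=141456451750383587/2251799813685248
(6,2): OLD=1431138123457005867/9007199254740992 → NEW=255, ERR=-865697686501947093/9007199254740992
(6,3): OLD=17539993074092648543/144115188075855872 → NEW=0, ERR=17539993074092648543/144115188075855872
(6,4): OLD=714076841322645963711/2305843009213693952 → NEW=255, ERR=126086873973154005951/2305843009213693952
(6,5): OLD=8481362216386898835673/36893488147419103232 → NEW=255, ERR=-926477261204972488487/36893488147419103232
Row 0: #.####
Row 1: ###.#.
Row 2: #.##.#
Row 3: .##.##
Row 4: ##.##.
Row 5: ####.#
Row 6: #.#.##

Answer: #.####
###.#.
#.##.#
.##.##
##.##.
####.#
#.#.##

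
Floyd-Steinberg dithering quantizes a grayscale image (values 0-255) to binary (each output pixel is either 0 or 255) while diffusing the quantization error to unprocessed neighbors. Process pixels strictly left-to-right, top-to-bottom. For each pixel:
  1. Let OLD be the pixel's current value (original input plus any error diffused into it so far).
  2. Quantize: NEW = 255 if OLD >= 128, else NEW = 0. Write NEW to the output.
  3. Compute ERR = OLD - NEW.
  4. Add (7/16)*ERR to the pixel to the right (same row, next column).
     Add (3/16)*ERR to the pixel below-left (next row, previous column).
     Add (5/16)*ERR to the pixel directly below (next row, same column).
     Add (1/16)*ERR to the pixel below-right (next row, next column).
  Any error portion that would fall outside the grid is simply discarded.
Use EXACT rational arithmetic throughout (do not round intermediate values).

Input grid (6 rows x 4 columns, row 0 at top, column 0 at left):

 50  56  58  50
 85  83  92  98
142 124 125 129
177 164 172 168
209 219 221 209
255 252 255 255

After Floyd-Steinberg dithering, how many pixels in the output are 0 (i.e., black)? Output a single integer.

Answer: 9

Derivation:
(0,0): OLD=50 → NEW=0, ERR=50
(0,1): OLD=623/8 → NEW=0, ERR=623/8
(0,2): OLD=11785/128 → NEW=0, ERR=11785/128
(0,3): OLD=184895/2048 → NEW=0, ERR=184895/2048
(1,0): OLD=14749/128 → NEW=0, ERR=14749/128
(1,1): OLD=182411/1024 → NEW=255, ERR=-78709/1024
(1,2): OLD=3569703/32768 → NEW=0, ERR=3569703/32768
(1,3): OLD=94176705/524288 → NEW=255, ERR=-39516735/524288
(2,0): OLD=2680361/16384 → NEW=255, ERR=-1497559/16384
(2,1): OLD=45937299/524288 → NEW=0, ERR=45937299/524288
(2,2): OLD=187108015/1048576 → NEW=255, ERR=-80278865/1048576
(2,3): OLD=1321371955/16777216 → NEW=0, ERR=1321371955/16777216
(3,0): OLD=1382986073/8388608 → NEW=255, ERR=-756108967/8388608
(3,1): OLD=17700485575/134217728 → NEW=255, ERR=-16525035065/134217728
(3,2): OLD=245786343865/2147483648 → NEW=0, ERR=245786343865/2147483648
(3,3): OLD=8174207388559/34359738368 → NEW=255, ERR=-587525895281/34359738368
(4,0): OLD=338760259877/2147483648 → NEW=255, ERR=-208848070363/2147483648
(4,1): OLD=2642319270447/17179869184 → NEW=255, ERR=-1738547371473/17179869184
(4,2): OLD=110826292515343/549755813888 → NEW=255, ERR=-29361440026097/549755813888
(4,3): OLD=1648772593865753/8796093022208 → NEW=255, ERR=-594231126797287/8796093022208
(5,0): OLD=56524301341781/274877906944 → NEW=255, ERR=-13569564928939/274877906944
(5,1): OLD=1606924527064371/8796093022208 → NEW=255, ERR=-636079193598669/8796093022208
(5,2): OLD=825430010585755/4398046511104 → NEW=255, ERR=-296071849745765/4398046511104
(5,3): OLD=28302114959763943/140737488355328 → NEW=255, ERR=-7585944570844697/140737488355328
Output grid:
  Row 0: ....  (4 black, running=4)
  Row 1: .#.#  (2 black, running=6)
  Row 2: #.#.  (2 black, running=8)
  Row 3: ##.#  (1 black, running=9)
  Row 4: ####  (0 black, running=9)
  Row 5: ####  (0 black, running=9)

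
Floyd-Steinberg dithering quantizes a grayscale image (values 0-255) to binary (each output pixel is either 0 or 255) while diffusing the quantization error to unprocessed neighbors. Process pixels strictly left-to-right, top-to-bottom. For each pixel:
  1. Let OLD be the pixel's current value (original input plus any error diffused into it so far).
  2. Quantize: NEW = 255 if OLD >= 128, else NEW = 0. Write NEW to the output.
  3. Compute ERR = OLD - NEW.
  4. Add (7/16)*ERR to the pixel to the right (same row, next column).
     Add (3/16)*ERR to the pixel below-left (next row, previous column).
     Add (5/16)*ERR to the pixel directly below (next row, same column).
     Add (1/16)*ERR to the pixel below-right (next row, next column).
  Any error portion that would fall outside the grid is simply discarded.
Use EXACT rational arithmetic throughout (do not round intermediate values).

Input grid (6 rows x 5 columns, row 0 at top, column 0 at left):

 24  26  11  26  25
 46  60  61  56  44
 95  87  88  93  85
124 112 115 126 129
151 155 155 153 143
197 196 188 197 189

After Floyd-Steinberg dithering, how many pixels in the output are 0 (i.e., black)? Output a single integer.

(0,0): OLD=24 → NEW=0, ERR=24
(0,1): OLD=73/2 → NEW=0, ERR=73/2
(0,2): OLD=863/32 → NEW=0, ERR=863/32
(0,3): OLD=19353/512 → NEW=0, ERR=19353/512
(0,4): OLD=340271/8192 → NEW=0, ERR=340271/8192
(1,0): OLD=1931/32 → NEW=0, ERR=1931/32
(1,1): OLD=26717/256 → NEW=0, ERR=26717/256
(1,2): OLD=1019537/8192 → NEW=0, ERR=1019537/8192
(1,3): OLD=4316693/32768 → NEW=255, ERR=-4039147/32768
(1,4): OLD=2838655/524288 → NEW=0, ERR=2838655/524288
(2,0): OLD=546511/4096 → NEW=255, ERR=-497969/4096
(2,1): OLD=12259365/131072 → NEW=0, ERR=12259365/131072
(2,2): OLD=317137231/2097152 → NEW=255, ERR=-217636529/2097152
(2,3): OLD=599644765/33554432 → NEW=0, ERR=599644765/33554432
(2,4): OLD=46603823947/536870912 → NEW=0, ERR=46603823947/536870912
(3,0): OLD=217149903/2097152 → NEW=0, ERR=217149903/2097152
(3,1): OLD=2675512595/16777216 → NEW=255, ERR=-1602677485/16777216
(3,2): OLD=26829079505/536870912 → NEW=0, ERR=26829079505/536870912
(3,3): OLD=175275427093/1073741824 → NEW=255, ERR=-98528738027/1073741824
(3,4): OLD=2011728830497/17179869184 → NEW=0, ERR=2011728830497/17179869184
(4,0): OLD=44411717521/268435456 → NEW=255, ERR=-24039323759/268435456
(4,1): OLD=874538545217/8589934592 → NEW=0, ERR=874538545217/8589934592
(4,2): OLD=26385873380111/137438953472 → NEW=255, ERR=-8661059755249/137438953472
(4,3): OLD=267914483760641/2199023255552 → NEW=0, ERR=267914483760641/2199023255552
(4,4): OLD=7992486191066247/35184372088832 → NEW=255, ERR=-979528691585913/35184372088832
(5,0): OLD=25852797668195/137438953472 → NEW=255, ERR=-9194135467165/137438953472
(5,1): OLD=199160690202521/1099511627776 → NEW=255, ERR=-81214774880359/1099511627776
(5,2): OLD=5812395642812945/35184372088832 → NEW=255, ERR=-3159619239839215/35184372088832
(5,3): OLD=26265286868468439/140737488355328 → NEW=255, ERR=-9622772662140201/140737488355328
(5,4): OLD=355786709280493229/2251799813685248 → NEW=255, ERR=-218422243209245011/2251799813685248
Output grid:
  Row 0: .....  (5 black, running=5)
  Row 1: ...#.  (4 black, running=9)
  Row 2: #.#..  (3 black, running=12)
  Row 3: .#.#.  (3 black, running=15)
  Row 4: #.#.#  (2 black, running=17)
  Row 5: #####  (0 black, running=17)

Answer: 17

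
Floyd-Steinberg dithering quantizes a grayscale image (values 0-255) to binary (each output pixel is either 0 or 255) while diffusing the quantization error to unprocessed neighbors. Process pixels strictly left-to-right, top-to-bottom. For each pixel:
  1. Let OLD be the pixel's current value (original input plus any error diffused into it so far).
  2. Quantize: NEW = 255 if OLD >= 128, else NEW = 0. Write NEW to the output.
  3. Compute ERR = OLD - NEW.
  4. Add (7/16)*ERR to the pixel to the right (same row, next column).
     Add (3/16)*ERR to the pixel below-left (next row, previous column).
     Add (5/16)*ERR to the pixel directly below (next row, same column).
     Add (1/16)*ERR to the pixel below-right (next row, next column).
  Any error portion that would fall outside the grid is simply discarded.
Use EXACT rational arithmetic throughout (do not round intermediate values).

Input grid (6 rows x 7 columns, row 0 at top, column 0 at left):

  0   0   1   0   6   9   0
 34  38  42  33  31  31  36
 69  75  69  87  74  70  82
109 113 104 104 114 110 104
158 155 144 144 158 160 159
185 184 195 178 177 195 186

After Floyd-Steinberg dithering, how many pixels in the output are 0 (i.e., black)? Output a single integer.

Answer: 26

Derivation:
(0,0): OLD=0 → NEW=0, ERR=0
(0,1): OLD=0 → NEW=0, ERR=0
(0,2): OLD=1 → NEW=0, ERR=1
(0,3): OLD=7/16 → NEW=0, ERR=7/16
(0,4): OLD=1585/256 → NEW=0, ERR=1585/256
(0,5): OLD=47959/4096 → NEW=0, ERR=47959/4096
(0,6): OLD=335713/65536 → NEW=0, ERR=335713/65536
(1,0): OLD=34 → NEW=0, ERR=34
(1,1): OLD=849/16 → NEW=0, ERR=849/16
(1,2): OLD=4199/64 → NEW=0, ERR=4199/64
(1,3): OLD=258311/4096 → NEW=0, ERR=258311/4096
(1,4): OLD=2056131/32768 → NEW=0, ERR=2056131/32768
(1,5): OLD=66541309/1048576 → NEW=0, ERR=66541309/1048576
(1,6): OLD=1108903483/16777216 → NEW=0, ERR=1108903483/16777216
(2,0): OLD=22931/256 → NEW=0, ERR=22931/256
(2,1): OLD=594729/4096 → NEW=255, ERR=-449751/4096
(2,2): OLD=927421/16384 → NEW=0, ERR=927421/16384
(2,3): OLD=77247671/524288 → NEW=255, ERR=-56445769/524288
(2,4): OLD=1046005721/16777216 → NEW=0, ERR=1046005721/16777216
(2,5): OLD=2238454763/16777216 → NEW=255, ERR=-2039735317/16777216
(2,6): OLD=3585684633/67108864 → NEW=0, ERR=3585684633/67108864
(3,0): OLD=7628651/65536 → NEW=0, ERR=7628651/65536
(3,1): OLD=152908953/1048576 → NEW=255, ERR=-114477927/1048576
(3,2): OLD=786448825/16777216 → NEW=0, ERR=786448825/16777216
(3,3): OLD=14239401213/134217728 → NEW=0, ERR=14239401213/134217728
(3,4): OLD=322925408731/2147483648 → NEW=255, ERR=-224682921509/2147483648
(3,5): OLD=1379474624093/34359738368 → NEW=0, ERR=1379474624093/34359738368
(3,6): OLD=71832901744267/549755813888 → NEW=255, ERR=-68354830797173/549755813888
(4,0): OLD=2917658427/16777216 → NEW=255, ERR=-1360531653/16777216
(4,1): OLD=3404727635/33554432 → NEW=0, ERR=3404727635/33554432
(4,2): OLD=464093001075/2147483648 → NEW=255, ERR=-83515329165/2147483648
(4,3): OLD=2464481901475/17179869184 → NEW=255, ERR=-1916384740445/17179869184
(4,4): OLD=49841109090161/549755813888 → NEW=0, ERR=49841109090161/549755813888
(4,5): OLD=200504662101753/1099511627776 → NEW=255, ERR=-79870802981127/1099511627776
(4,6): OLD=1598656840193501/17592186044416 → NEW=0, ERR=1598656840193501/17592186044416
(5,0): OLD=95929985095/536870912 → NEW=255, ERR=-40972097465/536870912
(5,1): OLD=5839791934813/34359738368 → NEW=255, ERR=-2921941349027/34359738368
(5,2): OLD=72055700587341/549755813888 → NEW=255, ERR=-68132031954099/549755813888
(5,3): OLD=455151089403687/4398046511104 → NEW=0, ERR=455151089403687/4398046511104
(5,4): OLD=16185925579551333/70368744177664 → NEW=255, ERR=-1758104185752987/70368744177664
(5,5): OLD=207248639625942751/1125899906842624 → NEW=255, ERR=-79855836618926369/1125899906842624
(5,6): OLD=3221469753040410713/18014398509481984 → NEW=255, ERR=-1372201866877495207/18014398509481984
Output grid:
  Row 0: .......  (7 black, running=7)
  Row 1: .......  (7 black, running=14)
  Row 2: .#.#.#.  (4 black, running=18)
  Row 3: .#..#.#  (4 black, running=22)
  Row 4: #.##.#.  (3 black, running=25)
  Row 5: ###.###  (1 black, running=26)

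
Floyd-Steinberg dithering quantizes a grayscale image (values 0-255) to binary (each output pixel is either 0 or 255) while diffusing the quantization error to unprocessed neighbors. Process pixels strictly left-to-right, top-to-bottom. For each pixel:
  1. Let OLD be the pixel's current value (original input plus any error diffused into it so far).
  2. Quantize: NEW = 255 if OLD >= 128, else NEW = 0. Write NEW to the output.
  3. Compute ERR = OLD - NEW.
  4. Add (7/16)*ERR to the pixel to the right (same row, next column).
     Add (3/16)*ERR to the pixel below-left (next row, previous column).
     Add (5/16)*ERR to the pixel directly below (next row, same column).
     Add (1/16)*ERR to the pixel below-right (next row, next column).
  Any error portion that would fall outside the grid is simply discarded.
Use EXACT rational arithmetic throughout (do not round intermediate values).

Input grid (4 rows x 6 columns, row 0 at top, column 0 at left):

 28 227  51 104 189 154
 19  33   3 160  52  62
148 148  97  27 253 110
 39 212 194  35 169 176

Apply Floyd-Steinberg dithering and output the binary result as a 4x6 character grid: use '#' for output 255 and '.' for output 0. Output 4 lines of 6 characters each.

(0,0): OLD=28 → NEW=0, ERR=28
(0,1): OLD=957/4 → NEW=255, ERR=-63/4
(0,2): OLD=2823/64 → NEW=0, ERR=2823/64
(0,3): OLD=126257/1024 → NEW=0, ERR=126257/1024
(0,4): OLD=3980375/16384 → NEW=255, ERR=-197545/16384
(0,5): OLD=38987361/262144 → NEW=255, ERR=-27859359/262144
(1,0): OLD=1587/64 → NEW=0, ERR=1587/64
(1,1): OLD=25061/512 → NEW=0, ERR=25061/512
(1,2): OLD=988489/16384 → NEW=0, ERR=988489/16384
(1,3): OLD=14773269/65536 → NEW=255, ERR=-1938411/65536
(1,4): OLD=96768415/4194304 → NEW=0, ERR=96768415/4194304
(1,5): OLD=2558808233/67108864 → NEW=0, ERR=2558808233/67108864
(2,0): OLD=1351079/8192 → NEW=255, ERR=-737881/8192
(2,1): OLD=35848477/262144 → NEW=255, ERR=-30998243/262144
(2,2): OLD=258509207/4194304 → NEW=0, ERR=258509207/4194304
(2,3): OLD=1772285343/33554432 → NEW=0, ERR=1772285343/33554432
(2,4): OLD=309901641309/1073741824 → NEW=255, ERR=36097476189/1073741824
(2,5): OLD=2371945316443/17179869184 → NEW=255, ERR=-2008921325477/17179869184
(3,0): OLD=-47477833/4194304 → NEW=0, ERR=-47477833/4194304
(3,1): OLD=5906303723/33554432 → NEW=255, ERR=-2650076437/33554432
(3,2): OLD=48645935537/268435456 → NEW=255, ERR=-19805105743/268435456
(3,3): OLD=504788901075/17179869184 → NEW=0, ERR=504788901075/17179869184
(3,4): OLD=23878166397683/137438953472 → NEW=255, ERR=-11168766737677/137438953472
(3,5): OLD=233110349746525/2199023255552 → NEW=0, ERR=233110349746525/2199023255552
Row 0: .#..##
Row 1: ...#..
Row 2: ##..##
Row 3: .##.#.

Answer: .#..##
...#..
##..##
.##.#.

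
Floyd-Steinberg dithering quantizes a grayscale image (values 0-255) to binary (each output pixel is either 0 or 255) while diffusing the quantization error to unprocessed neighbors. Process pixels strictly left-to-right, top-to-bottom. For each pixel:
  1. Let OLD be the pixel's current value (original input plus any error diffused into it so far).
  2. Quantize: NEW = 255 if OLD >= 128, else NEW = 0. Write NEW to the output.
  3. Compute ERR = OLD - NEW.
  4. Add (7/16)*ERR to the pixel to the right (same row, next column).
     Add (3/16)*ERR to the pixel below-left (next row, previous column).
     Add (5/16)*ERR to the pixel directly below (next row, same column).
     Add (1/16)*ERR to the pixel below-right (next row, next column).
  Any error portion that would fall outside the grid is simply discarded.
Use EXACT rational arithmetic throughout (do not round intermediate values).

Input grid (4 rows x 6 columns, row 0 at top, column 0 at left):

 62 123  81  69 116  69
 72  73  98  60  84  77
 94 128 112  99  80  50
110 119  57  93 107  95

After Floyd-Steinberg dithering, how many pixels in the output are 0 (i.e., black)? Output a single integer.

(0,0): OLD=62 → NEW=0, ERR=62
(0,1): OLD=1201/8 → NEW=255, ERR=-839/8
(0,2): OLD=4495/128 → NEW=0, ERR=4495/128
(0,3): OLD=172777/2048 → NEW=0, ERR=172777/2048
(0,4): OLD=5010527/32768 → NEW=255, ERR=-3345313/32768
(0,5): OLD=12758681/524288 → NEW=0, ERR=12758681/524288
(1,0): OLD=9179/128 → NEW=0, ERR=9179/128
(1,1): OLD=84029/1024 → NEW=0, ERR=84029/1024
(1,2): OLD=5050817/32768 → NEW=255, ERR=-3305023/32768
(1,3): OLD=3314765/131072 → NEW=0, ERR=3314765/131072
(1,4): OLD=612338407/8388608 → NEW=0, ERR=612338407/8388608
(1,5): OLD=14785428257/134217728 → NEW=0, ERR=14785428257/134217728
(2,0): OLD=2159343/16384 → NEW=255, ERR=-2018577/16384
(2,1): OLD=44728181/524288 → NEW=0, ERR=44728181/524288
(2,2): OLD=1071019551/8388608 → NEW=0, ERR=1071019551/8388608
(2,3): OLD=11418173031/67108864 → NEW=255, ERR=-5694587289/67108864
(2,4): OLD=188812146485/2147483648 → NEW=0, ERR=188812146485/2147483648
(2,5): OLD=4379264836547/34359738368 → NEW=0, ERR=4379264836547/34359738368
(3,0): OLD=733959103/8388608 → NEW=0, ERR=733959103/8388608
(3,1): OLD=13433712531/67108864 → NEW=255, ERR=-3679047789/67108864
(3,2): OLD=33466088393/536870912 → NEW=0, ERR=33466088393/536870912
(3,3): OLD=4061989621499/34359738368 → NEW=0, ERR=4061989621499/34359738368
(3,4): OLD=56292468486491/274877906944 → NEW=255, ERR=-13801397784229/274877906944
(3,5): OLD=520543182277237/4398046511104 → NEW=0, ERR=520543182277237/4398046511104
Output grid:
  Row 0: .#..#.  (4 black, running=4)
  Row 1: ..#...  (5 black, running=9)
  Row 2: #..#..  (4 black, running=13)
  Row 3: .#..#.  (4 black, running=17)

Answer: 17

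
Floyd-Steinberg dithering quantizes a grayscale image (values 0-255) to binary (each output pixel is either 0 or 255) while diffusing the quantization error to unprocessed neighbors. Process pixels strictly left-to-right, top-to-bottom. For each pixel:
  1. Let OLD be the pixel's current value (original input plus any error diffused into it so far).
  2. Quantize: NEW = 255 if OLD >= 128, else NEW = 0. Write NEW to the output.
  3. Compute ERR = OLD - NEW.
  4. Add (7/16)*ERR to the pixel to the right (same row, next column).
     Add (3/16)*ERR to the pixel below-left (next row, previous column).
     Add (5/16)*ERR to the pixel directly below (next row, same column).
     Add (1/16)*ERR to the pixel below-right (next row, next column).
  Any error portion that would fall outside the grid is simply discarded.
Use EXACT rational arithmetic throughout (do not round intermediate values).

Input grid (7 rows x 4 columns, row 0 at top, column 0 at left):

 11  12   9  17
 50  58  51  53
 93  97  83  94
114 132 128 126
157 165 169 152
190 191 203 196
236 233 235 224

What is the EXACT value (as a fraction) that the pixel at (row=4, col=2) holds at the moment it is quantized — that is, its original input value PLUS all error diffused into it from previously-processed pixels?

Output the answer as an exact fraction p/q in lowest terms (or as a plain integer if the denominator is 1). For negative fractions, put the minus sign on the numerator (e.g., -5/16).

(0,0): OLD=11 → NEW=0, ERR=11
(0,1): OLD=269/16 → NEW=0, ERR=269/16
(0,2): OLD=4187/256 → NEW=0, ERR=4187/256
(0,3): OLD=98941/4096 → NEW=0, ERR=98941/4096
(1,0): OLD=14487/256 → NEW=0, ERR=14487/256
(1,1): OLD=187937/2048 → NEW=0, ERR=187937/2048
(1,2): OLD=6674101/65536 → NEW=0, ERR=6674101/65536
(1,3): OLD=111280387/1048576 → NEW=0, ERR=111280387/1048576
(2,0): OLD=4190715/32768 → NEW=0, ERR=4190715/32768
(2,1): OLD=214182777/1048576 → NEW=255, ERR=-53204103/1048576
(2,2): OLD=248009149/2097152 → NEW=0, ERR=248009149/2097152
(2,3): OLD=6216555753/33554432 → NEW=255, ERR=-2339824407/33554432
(3,0): OLD=2423504715/16777216 → NEW=255, ERR=-1854685365/16777216
(3,1): OLD=26292220053/268435456 → NEW=0, ERR=26292220053/268435456
(3,2): OLD=822751173483/4294967296 → NEW=255, ERR=-272465486997/4294967296
(3,3): OLD=5761830776429/68719476736 → NEW=0, ERR=5761830776429/68719476736
(4,0): OLD=604811696431/4294967296 → NEW=255, ERR=-490404964049/4294967296
(4,1): OLD=4358530301453/34359738368 → NEW=0, ERR=4358530301453/34359738368
(4,2): OLD=249055951017581/1099511627776 → NEW=255, ERR=-31319514065299/1099511627776
Target (4,2): original=169, with diffused error = 249055951017581/1099511627776

Answer: 249055951017581/1099511627776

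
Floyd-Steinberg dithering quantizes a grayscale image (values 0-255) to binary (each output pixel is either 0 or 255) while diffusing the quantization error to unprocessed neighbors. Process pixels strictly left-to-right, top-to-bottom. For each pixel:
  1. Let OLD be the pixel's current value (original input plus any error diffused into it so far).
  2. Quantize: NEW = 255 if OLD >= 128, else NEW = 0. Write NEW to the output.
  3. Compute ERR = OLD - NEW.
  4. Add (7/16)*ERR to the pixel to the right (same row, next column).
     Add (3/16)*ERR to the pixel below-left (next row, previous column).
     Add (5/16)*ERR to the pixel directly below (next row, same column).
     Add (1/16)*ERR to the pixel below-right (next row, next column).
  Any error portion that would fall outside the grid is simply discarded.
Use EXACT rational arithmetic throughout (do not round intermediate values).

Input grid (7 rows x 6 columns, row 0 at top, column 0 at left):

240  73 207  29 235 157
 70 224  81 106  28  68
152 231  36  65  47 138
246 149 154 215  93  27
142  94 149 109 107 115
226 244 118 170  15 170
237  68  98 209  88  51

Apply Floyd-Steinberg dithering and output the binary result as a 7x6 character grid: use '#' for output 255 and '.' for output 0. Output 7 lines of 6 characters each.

(0,0): OLD=240 → NEW=255, ERR=-15
(0,1): OLD=1063/16 → NEW=0, ERR=1063/16
(0,2): OLD=60433/256 → NEW=255, ERR=-4847/256
(0,3): OLD=84855/4096 → NEW=0, ERR=84855/4096
(0,4): OLD=15994945/65536 → NEW=255, ERR=-716735/65536
(0,5): OLD=159609287/1048576 → NEW=255, ERR=-107777593/1048576
(1,0): OLD=19909/256 → NEW=0, ERR=19909/256
(1,1): OLD=561763/2048 → NEW=255, ERR=39523/2048
(1,2): OLD=6000671/65536 → NEW=0, ERR=6000671/65536
(1,3): OLD=39137779/262144 → NEW=255, ERR=-27708941/262144
(1,4): OLD=-665036999/16777216 → NEW=0, ERR=-665036999/16777216
(1,5): OLD=4792660415/268435456 → NEW=0, ERR=4792660415/268435456
(2,0): OLD=5895665/32768 → NEW=255, ERR=-2460175/32768
(2,1): OLD=237201003/1048576 → NEW=255, ERR=-30185877/1048576
(2,2): OLD=560460801/16777216 → NEW=0, ERR=560460801/16777216
(2,3): OLD=6022864953/134217728 → NEW=0, ERR=6022864953/134217728
(2,4): OLD=218984637995/4294967296 → NEW=0, ERR=218984637995/4294967296
(2,5): OLD=11229343616989/68719476736 → NEW=255, ERR=-6294122950691/68719476736
(3,0): OLD=3643009505/16777216 → NEW=255, ERR=-635180575/16777216
(3,1): OLD=16778760781/134217728 → NEW=0, ERR=16778760781/134217728
(3,2): OLD=242393520951/1073741824 → NEW=255, ERR=-31410644169/1073741824
(3,3): OLD=15659279733029/68719476736 → NEW=255, ERR=-1864186834651/68719476736
(3,4): OLD=45462691292037/549755813888 → NEW=0, ERR=45462691292037/549755813888
(3,5): OLD=331998466279595/8796093022208 → NEW=0, ERR=331998466279595/8796093022208
(4,0): OLD=329871737359/2147483648 → NEW=255, ERR=-217736592881/2147483648
(4,1): OLD=2778193140291/34359738368 → NEW=0, ERR=2778193140291/34359738368
(4,2): OLD=195668695384537/1099511627776 → NEW=255, ERR=-84706769698343/1099511627776
(4,3): OLD=1416077592304029/17592186044416 → NEW=0, ERR=1416077592304029/17592186044416
(4,4): OLD=48819155228901229/281474976710656 → NEW=255, ERR=-22956963832316051/281474976710656
(4,5): OLD=433611862867652827/4503599627370496 → NEW=0, ERR=433611862867652827/4503599627370496
(5,0): OLD=115160465929081/549755813888 → NEW=255, ERR=-25027266612359/549755813888
(5,1): OLD=4021021120060937/17592186044416 → NEW=255, ERR=-464986321265143/17592186044416
(5,2): OLD=14426634545937523/140737488355328 → NEW=0, ERR=14426634545937523/140737488355328
(5,3): OLD=990315203140708001/4503599627370496 → NEW=255, ERR=-158102701838768479/4503599627370496
(5,4): OLD=-24882582081869311/9007199254740992 → NEW=0, ERR=-24882582081869311/9007199254740992
(5,5): OLD=27926899684364827701/144115188075855872 → NEW=255, ERR=-8822473274978419659/144115188075855872
(6,0): OLD=61310247858652603/281474976710656 → NEW=255, ERR=-10465871202564677/281474976710656
(6,1): OLD=269530617312126879/4503599627370496 → NEW=0, ERR=269530617312126879/4503599627370496
(6,2): OLD=2665818865122911879/18014398509481984 → NEW=255, ERR=-1927852754794994041/18014398509481984
(6,3): OLD=45280439024756213707/288230376151711744 → NEW=255, ERR=-28218306893930281013/288230376151711744
(6,4): OLD=141265595663447378091/4611686018427387904 → NEW=0, ERR=141265595663447378091/4611686018427387904
(6,5): OLD=3327659354658415943629/73786976294838206464 → NEW=0, ERR=3327659354658415943629/73786976294838206464
Row 0: #.#.##
Row 1: .#.#..
Row 2: ##...#
Row 3: #.##..
Row 4: #.#.#.
Row 5: ##.#.#
Row 6: #.##..

Answer: #.#.##
.#.#..
##...#
#.##..
#.#.#.
##.#.#
#.##..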